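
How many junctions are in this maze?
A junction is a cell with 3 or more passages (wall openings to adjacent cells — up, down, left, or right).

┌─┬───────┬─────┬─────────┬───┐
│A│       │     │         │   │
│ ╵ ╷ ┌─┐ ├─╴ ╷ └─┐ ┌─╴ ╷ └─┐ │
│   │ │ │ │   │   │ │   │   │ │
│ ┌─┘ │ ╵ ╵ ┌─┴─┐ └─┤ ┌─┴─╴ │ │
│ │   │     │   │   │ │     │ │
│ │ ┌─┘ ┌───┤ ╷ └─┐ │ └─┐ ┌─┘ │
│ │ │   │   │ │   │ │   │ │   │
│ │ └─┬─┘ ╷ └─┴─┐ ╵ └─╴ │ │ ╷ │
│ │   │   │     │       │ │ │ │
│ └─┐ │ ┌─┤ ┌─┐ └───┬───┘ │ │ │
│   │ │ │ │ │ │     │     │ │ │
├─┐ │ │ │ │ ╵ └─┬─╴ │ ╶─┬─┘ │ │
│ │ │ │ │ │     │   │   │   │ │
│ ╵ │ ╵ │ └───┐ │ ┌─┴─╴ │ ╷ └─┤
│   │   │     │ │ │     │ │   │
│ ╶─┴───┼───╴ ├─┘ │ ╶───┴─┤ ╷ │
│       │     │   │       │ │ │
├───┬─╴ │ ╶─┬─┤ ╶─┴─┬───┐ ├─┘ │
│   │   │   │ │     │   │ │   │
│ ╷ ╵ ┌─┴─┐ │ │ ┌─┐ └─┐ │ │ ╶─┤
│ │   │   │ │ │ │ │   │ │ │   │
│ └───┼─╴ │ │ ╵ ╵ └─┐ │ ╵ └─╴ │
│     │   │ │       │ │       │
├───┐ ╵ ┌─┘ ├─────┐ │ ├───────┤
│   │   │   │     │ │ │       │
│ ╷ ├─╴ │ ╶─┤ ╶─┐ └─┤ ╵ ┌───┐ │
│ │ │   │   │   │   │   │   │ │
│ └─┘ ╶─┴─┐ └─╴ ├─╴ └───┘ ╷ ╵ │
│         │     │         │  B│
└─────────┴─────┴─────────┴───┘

Checking each cell for number of passages:

Junctions found (3+ passages):
  (0, 2): 3 passages
  (0, 6): 3 passages
  (0, 9): 3 passages
  (0, 11): 3 passages
  (1, 0): 3 passages
  (2, 3): 3 passages
  (2, 4): 3 passages
  (2, 12): 3 passages
  (3, 14): 3 passages
  (4, 5): 3 passages
  (4, 9): 3 passages
  (6, 6): 3 passages
  (6, 13): 3 passages
  (7, 0): 3 passages
  (7, 13): 3 passages
  (9, 7): 3 passages
  (11, 7): 3 passages
  (11, 8): 3 passages
  (11, 12): 3 passages
  (12, 3): 3 passages
  (14, 2): 3 passages
  (14, 9): 3 passages
Total junctions: 22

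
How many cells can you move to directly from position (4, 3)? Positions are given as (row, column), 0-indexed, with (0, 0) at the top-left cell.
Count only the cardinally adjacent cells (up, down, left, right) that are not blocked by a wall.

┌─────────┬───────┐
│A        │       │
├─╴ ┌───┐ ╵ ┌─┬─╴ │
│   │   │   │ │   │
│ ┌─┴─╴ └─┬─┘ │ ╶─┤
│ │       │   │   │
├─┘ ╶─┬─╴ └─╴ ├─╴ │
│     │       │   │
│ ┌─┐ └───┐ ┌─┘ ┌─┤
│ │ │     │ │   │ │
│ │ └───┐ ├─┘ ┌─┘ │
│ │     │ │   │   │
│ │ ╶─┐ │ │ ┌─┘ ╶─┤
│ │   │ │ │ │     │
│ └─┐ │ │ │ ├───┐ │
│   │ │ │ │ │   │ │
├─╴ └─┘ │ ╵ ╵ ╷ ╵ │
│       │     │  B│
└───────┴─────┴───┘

Checking passable neighbors of (4, 3):
Neighbors: (4, 2), (4, 4)
Count: 2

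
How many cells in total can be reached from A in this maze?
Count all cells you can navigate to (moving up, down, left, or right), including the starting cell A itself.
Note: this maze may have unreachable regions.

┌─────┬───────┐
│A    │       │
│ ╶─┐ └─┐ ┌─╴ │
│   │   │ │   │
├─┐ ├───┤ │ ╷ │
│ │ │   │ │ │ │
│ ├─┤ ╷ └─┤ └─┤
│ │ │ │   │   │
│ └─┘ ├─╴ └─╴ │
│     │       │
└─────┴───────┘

Using BFS/flood-fill to find all reachable cells from A:
Maze size: 5 × 7 = 35 total cells
27 cell(s) are walled off and cannot be reached from A.
Reachable cells: 8

Reachable region (· marks reachable cells):

┌─────┬───────┐
│A · ·│       │
│ ╶─┐ └─┐ ┌─╴ │
│· ·│· ·│ │   │
├─┐ ├───┤ │ ╷ │
│ │·│   │ │ │ │
│ ├─┤ ╷ └─┤ └─┤
│ │ │ │   │   │
│ └─┘ ├─╴ └─╴ │
│     │       │
└─────┴───────┘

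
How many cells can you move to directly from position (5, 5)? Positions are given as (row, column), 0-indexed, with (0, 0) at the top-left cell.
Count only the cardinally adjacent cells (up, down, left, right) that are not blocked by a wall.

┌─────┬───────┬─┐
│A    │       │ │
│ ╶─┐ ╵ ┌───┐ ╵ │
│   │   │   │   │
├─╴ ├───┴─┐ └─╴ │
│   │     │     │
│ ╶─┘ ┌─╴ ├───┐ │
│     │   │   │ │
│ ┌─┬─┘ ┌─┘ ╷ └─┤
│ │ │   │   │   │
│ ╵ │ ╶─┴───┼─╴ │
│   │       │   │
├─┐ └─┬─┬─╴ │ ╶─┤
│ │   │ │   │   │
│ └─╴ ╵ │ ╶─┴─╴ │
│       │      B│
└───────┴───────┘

Checking passable neighbors of (5, 5):
Neighbors: (6, 5), (5, 4)
Count: 2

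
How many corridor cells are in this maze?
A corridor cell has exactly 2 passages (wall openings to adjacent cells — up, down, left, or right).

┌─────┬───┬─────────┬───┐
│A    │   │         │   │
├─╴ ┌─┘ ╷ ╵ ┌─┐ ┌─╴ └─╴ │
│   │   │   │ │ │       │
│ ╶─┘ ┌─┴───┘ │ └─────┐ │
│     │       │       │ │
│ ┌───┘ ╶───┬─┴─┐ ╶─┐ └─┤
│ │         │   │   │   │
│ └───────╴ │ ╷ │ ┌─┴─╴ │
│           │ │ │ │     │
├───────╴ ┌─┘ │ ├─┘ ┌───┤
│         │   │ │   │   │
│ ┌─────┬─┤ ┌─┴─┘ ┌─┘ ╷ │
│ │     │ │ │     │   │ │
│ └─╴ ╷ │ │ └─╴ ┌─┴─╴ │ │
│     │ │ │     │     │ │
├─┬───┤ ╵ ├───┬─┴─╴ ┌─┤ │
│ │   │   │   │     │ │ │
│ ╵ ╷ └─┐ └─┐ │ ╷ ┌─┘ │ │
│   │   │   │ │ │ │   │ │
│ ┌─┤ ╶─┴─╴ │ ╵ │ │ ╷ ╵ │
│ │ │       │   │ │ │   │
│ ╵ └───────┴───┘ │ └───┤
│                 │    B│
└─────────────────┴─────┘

Counting cells with exactly 2 passages:
Total corridor cells: 104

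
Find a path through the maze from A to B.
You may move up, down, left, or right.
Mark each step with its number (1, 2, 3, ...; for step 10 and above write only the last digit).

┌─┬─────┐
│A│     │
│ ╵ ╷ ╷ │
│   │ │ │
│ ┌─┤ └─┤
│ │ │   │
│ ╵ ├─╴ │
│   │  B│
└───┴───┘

Finding the shortest path through the maze:
Path length: 8 steps
Directions: down → right → up → right → down → down → right → down

Solution:

┌─┬─────┐
│A│3 4  │
│ ╵ ╷ ╷ │
│1 2│5│ │
│ ┌─┤ └─┤
│ │ │6 7│
│ ╵ ├─╴ │
│   │  B│
└───┴───┘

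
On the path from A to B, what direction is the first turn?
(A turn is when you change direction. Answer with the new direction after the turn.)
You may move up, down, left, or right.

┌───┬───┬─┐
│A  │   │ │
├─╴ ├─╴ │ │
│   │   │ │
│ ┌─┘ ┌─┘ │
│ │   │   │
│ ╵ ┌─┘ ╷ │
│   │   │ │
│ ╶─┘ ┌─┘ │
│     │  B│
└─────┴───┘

Directions: right, down, left, down, down, down, right, right, up, right, up, right, down, down
First turn direction: down

Solution:

┌───┬───┬─┐
│A ↓│   │ │
├─╴ ├─╴ │ │
│↓ ↲│   │ │
│ ┌─┘ ┌─┘ │
│↓│   │↱ ↓│
│ ╵ ┌─┘ ╷ │
│↓  │↱ ↑│↓│
│ ╶─┘ ┌─┘ │
│↳ → ↑│  B│
└─────┴───┘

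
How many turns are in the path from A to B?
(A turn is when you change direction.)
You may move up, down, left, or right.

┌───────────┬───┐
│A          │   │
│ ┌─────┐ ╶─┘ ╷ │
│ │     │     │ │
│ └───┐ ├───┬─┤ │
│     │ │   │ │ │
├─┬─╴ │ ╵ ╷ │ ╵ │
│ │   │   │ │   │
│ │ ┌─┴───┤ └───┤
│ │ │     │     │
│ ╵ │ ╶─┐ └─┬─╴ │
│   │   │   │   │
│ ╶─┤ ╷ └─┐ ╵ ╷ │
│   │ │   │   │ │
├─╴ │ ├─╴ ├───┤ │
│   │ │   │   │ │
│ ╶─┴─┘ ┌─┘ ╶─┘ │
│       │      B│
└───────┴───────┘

Directions: down, down, right, right, down, left, down, down, left, down, right, down, left, down, right, right, right, up, right, up, left, up, left, up, right, right, down, right, down, right, up, right, down, down, down
Number of turns: 26

Solution:

┌───────────┬───┐
│A          │   │
│ ┌─────┐ ╶─┘ ╷ │
│↓│     │     │ │
│ └───┐ ├───┬─┤ │
│↳ → ↓│ │   │ │ │
├─┬─╴ │ ╵ ╷ │ ╵ │
│ │↓ ↲│   │ │   │
│ │ ┌─┴───┤ └───┤
│ │↓│↱ → ↓│     │
│ ╵ │ ╶─┐ └─┬─╴ │
│↓ ↲│↑ ↰│↳ ↓│↱ ↓│
│ ╶─┤ ╷ └─┐ ╵ ╷ │
│↳ ↓│ │↑ ↰│↳ ↑│↓│
├─╴ │ ├─╴ ├───┤ │
│↓ ↲│ │↱ ↑│   │↓│
│ ╶─┴─┘ ┌─┘ ╶─┘ │
│↳ → → ↑│      B│
└───────┴───────┘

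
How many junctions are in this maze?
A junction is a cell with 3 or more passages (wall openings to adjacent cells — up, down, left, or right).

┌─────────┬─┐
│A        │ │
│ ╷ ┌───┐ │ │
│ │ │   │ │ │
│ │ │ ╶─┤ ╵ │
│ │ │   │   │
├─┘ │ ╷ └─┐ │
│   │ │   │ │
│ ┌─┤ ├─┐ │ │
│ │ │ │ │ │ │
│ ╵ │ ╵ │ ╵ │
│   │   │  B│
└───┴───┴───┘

Checking each cell for number of passages:

Junctions found (3+ passages):
  (0, 1): 3 passages
  (2, 2): 3 passages
  (2, 5): 3 passages
Total junctions: 3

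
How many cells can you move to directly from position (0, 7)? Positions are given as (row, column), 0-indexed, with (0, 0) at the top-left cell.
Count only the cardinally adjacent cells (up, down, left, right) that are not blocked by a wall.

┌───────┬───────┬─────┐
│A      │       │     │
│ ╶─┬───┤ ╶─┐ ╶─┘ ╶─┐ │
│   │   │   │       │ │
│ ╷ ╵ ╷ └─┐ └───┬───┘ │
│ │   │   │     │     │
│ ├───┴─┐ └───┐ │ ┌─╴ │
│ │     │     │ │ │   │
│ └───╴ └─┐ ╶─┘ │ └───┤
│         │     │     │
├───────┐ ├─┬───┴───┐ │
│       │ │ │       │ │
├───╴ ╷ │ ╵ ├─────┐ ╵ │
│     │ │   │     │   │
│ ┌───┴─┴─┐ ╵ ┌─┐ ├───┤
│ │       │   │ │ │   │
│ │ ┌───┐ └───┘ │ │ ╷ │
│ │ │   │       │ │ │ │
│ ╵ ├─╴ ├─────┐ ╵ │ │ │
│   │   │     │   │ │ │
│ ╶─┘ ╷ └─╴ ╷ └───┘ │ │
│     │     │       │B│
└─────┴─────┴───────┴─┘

Checking passable neighbors of (0, 7):
Neighbors: (0, 6)
Count: 1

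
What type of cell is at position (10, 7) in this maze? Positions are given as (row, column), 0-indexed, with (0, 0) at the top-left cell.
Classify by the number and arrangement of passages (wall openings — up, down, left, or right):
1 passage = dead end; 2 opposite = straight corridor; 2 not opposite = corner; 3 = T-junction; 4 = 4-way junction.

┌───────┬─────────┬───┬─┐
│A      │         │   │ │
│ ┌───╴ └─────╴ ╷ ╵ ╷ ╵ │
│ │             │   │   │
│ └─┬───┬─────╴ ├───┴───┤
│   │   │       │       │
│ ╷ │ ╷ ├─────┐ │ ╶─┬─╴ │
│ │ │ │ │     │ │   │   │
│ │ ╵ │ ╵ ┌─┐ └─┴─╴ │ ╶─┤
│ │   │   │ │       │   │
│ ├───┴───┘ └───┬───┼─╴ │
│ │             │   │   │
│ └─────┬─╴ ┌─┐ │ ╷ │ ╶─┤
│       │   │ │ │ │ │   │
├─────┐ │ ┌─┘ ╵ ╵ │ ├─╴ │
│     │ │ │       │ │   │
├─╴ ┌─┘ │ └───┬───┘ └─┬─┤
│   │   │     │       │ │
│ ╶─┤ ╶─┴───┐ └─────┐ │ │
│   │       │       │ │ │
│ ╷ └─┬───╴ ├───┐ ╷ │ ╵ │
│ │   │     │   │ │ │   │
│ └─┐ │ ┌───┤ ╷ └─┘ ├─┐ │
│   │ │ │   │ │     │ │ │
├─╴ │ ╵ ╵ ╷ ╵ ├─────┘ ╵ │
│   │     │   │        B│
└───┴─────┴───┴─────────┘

Checking cell at (10, 7):
Number of passages: 2
Cell type: corner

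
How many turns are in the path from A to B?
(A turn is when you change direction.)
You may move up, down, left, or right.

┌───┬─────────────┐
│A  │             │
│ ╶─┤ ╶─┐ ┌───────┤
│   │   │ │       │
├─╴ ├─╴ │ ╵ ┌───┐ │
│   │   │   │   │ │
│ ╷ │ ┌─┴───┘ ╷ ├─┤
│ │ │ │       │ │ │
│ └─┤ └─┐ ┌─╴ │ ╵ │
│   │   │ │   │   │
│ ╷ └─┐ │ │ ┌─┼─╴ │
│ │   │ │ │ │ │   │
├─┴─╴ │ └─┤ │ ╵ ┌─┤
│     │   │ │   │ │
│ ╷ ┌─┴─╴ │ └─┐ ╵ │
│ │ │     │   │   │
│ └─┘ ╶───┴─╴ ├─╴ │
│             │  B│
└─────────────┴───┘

Directions: down, right, down, left, down, down, right, down, right, down, left, left, down, down, right, right, right, right, right, right, up, left, up, up, up, right, up, up, right, down, down, right, down, left, down, down, right, down
Number of turns: 24

Solution:

┌───┬─────────────┐
│A  │             │
│ ╶─┤ ╶─┐ ┌───────┤
│↳ ↓│   │ │       │
├─╴ ├─╴ │ ╵ ┌───┐ │
│↓ ↲│   │   │↱ ↓│ │
│ ╷ │ ┌─┴───┘ ╷ ├─┤
│↓│ │ │      ↑│↓│ │
│ └─┤ └─┐ ┌─╴ │ ╵ │
│↳ ↓│   │ │↱ ↑│↳ ↓│
│ ╷ └─┐ │ │ ┌─┼─╴ │
│ │↳ ↓│ │ │↑│ │↓ ↲│
├─┴─╴ │ └─┤ │ ╵ ┌─┤
│↓ ← ↲│   │↑│  ↓│ │
│ ╷ ┌─┴─╴ │ └─┐ ╵ │
│↓│ │     │↑ ↰│↳ ↓│
│ └─┘ ╶───┴─╴ ├─╴ │
│↳ → → → → → ↑│  B│
└─────────────┴───┘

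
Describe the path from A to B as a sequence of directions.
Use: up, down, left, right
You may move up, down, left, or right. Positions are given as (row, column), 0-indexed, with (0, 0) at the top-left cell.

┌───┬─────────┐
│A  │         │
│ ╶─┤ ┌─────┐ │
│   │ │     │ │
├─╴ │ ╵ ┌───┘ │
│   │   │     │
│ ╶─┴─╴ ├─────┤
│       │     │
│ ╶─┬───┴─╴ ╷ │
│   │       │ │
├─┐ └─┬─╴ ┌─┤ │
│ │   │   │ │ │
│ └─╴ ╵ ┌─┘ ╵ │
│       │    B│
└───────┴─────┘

Finding the path and converting it to directions:
Path through cells: (0,0) → (1,0) → (1,1) → (2,1) → (2,0) → (3,0) → (4,0) → (4,1) → (5,1) → (5,2) → (6,2) → (6,3) → (5,3) → (5,4) → (4,4) → (4,5) → (3,5) → (3,6) → (4,6) → (5,6) → (6,6)
Directions: down, right, down, left, down, down, right, down, right, down, right, up, right, up, right, up, right, down, down, down

Solution:

┌───┬─────────┐
│A  │         │
│ ╶─┤ ┌─────┐ │
│↳ ↓│ │     │ │
├─╴ │ ╵ ┌───┘ │
│↓ ↲│   │     │
│ ╶─┴─╴ ├─────┤
│↓      │  ↱ ↓│
│ ╶─┬───┴─╴ ╷ │
│↳ ↓│    ↱ ↑│↓│
├─┐ └─┬─╴ ┌─┤ │
│ │↳ ↓│↱ ↑│ │↓│
│ └─╴ ╵ ┌─┘ ╵ │
│    ↳ ↑│    B│
└───────┴─────┘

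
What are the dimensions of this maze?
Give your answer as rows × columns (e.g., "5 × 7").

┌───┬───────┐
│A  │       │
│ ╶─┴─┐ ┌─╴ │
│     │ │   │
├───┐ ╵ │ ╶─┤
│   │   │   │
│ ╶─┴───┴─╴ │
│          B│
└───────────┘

Counting the maze dimensions:
Rows (vertical): 4
Columns (horizontal): 6
Dimensions: 4 × 6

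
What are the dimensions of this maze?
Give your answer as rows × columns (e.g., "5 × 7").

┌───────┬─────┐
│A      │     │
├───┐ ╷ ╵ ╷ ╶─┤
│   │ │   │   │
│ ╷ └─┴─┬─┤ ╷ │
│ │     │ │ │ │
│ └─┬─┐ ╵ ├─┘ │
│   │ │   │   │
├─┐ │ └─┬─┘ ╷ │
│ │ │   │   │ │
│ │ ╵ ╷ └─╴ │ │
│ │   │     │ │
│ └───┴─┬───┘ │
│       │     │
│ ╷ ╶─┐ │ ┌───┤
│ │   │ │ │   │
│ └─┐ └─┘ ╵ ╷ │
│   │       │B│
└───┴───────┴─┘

Counting the maze dimensions:
Rows (vertical): 9
Columns (horizontal): 7
Dimensions: 9 × 7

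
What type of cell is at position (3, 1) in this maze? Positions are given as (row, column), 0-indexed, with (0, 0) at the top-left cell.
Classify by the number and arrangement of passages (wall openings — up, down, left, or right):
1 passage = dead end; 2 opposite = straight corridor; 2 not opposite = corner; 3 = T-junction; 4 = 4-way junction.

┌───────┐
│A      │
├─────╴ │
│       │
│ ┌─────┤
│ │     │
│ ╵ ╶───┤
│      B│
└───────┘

Checking cell at (3, 1):
Number of passages: 3
Cell type: T-junction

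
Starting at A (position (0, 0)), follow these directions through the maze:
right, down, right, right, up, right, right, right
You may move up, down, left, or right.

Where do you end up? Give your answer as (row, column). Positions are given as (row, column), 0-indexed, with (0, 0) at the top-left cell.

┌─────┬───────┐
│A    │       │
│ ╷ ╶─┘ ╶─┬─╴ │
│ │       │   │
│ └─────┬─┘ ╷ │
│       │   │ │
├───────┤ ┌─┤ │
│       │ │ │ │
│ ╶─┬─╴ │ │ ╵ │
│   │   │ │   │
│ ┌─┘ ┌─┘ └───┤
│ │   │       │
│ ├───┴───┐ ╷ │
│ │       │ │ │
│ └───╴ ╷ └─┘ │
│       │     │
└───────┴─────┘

Following directions step by step:
Start: (0, 0)
  right: (0, 0) → (0, 1)
  down: (0, 1) → (1, 1)
  right: (1, 1) → (1, 2)
  right: (1, 2) → (1, 3)
  up: (1, 3) → (0, 3)
  right: (0, 3) → (0, 4)
  right: (0, 4) → (0, 5)
  right: (0, 5) → (0, 6)
Final position: (0, 6)

Path taken:

┌─────┬───────┐
│A ↓  │↱ → → B│
│ ╷ ╶─┘ ╶─┬─╴ │
│ │↳ → ↑  │   │
│ └─────┬─┘ ╷ │
│       │   │ │
├───────┤ ┌─┤ │
│       │ │ │ │
│ ╶─┬─╴ │ │ ╵ │
│   │   │ │   │
│ ┌─┘ ┌─┘ └───┤
│ │   │       │
│ ├───┴───┐ ╷ │
│ │       │ │ │
│ └───╴ ╷ └─┘ │
│       │     │
└───────┴─────┘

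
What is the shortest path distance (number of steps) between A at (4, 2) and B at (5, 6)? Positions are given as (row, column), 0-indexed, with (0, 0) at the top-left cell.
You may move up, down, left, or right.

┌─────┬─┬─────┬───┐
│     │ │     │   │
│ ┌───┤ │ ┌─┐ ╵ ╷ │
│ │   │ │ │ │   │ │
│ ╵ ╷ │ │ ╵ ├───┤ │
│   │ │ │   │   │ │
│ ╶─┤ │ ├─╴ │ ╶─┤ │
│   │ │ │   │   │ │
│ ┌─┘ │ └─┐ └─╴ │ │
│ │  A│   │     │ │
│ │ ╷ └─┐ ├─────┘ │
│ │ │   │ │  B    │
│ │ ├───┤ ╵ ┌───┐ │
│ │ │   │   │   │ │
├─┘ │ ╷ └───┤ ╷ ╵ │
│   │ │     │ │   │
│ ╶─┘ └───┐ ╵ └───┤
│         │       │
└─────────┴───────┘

Finding path from (4, 2) to (5, 6):
Path: (4,2) → (4,1) → (5,1) → (6,1) → (7,1) → (7,0) → (8,0) → (8,1) → (8,2) → (7,2) → (6,2) → (6,3) → (7,3) → (7,4) → (7,5) → (8,5) → (8,6) → (7,6) → (6,6) → (6,7) → (7,7) → (7,8) → (6,8) → (5,8) → (5,7) → (5,6)
Distance: 25 steps

Solution:

┌─────┬─┬─────┬───┐
│     │ │     │   │
│ ┌───┤ │ ┌─┐ ╵ ╷ │
│ │   │ │ │ │   │ │
│ ╵ ╷ │ │ ╵ ├───┤ │
│   │ │ │   │   │ │
│ ╶─┤ │ ├─╴ │ ╶─┤ │
│   │ │ │   │   │ │
│ ┌─┘ │ └─┐ └─╴ │ │
│ │↓ A│   │     │ │
│ │ ╷ └─┐ ├─────┘ │
│ │↓│   │ │  B ← ↰│
│ │ ├───┤ ╵ ┌───┐ │
│ │↓│↱ ↓│   │↱ ↓│↑│
├─┘ │ ╷ └───┤ ╷ ╵ │
│↓ ↲│↑│↳ → ↓│↑│↳ ↑│
│ ╶─┘ └───┐ ╵ └───┤
│↳ → ↑    │↳ ↑    │
└─────────┴───────┘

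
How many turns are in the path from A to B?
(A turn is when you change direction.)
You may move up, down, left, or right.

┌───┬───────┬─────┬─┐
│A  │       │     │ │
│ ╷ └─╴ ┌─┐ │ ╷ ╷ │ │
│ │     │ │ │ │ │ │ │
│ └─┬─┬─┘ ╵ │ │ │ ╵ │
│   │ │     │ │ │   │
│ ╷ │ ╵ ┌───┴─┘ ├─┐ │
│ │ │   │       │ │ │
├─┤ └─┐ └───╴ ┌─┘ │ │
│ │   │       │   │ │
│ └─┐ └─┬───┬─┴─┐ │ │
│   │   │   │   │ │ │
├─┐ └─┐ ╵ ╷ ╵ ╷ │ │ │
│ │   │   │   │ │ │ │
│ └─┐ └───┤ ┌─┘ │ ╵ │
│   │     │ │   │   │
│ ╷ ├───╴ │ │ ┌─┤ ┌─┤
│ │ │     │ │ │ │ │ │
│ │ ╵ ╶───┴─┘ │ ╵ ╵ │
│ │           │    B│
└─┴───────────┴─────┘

Directions: right, down, right, right, up, right, right, down, down, left, left, down, down, right, right, right, up, right, up, up, up, right, down, down, right, down, down, down, down, down, left, down, down, right
Number of turns: 18

Solution:

┌───┬───────┬─────┬─┐
│A ↓│  ↱ → ↓│  ↱ ↓│ │
│ ╷ └─╴ ┌─┐ │ ╷ ╷ │ │
│ │↳ → ↑│ │↓│ │↑│↓│ │
│ └─┬─┬─┘ ╵ │ │ │ ╵ │
│   │ │↓ ← ↲│ │↑│↳ ↓│
│ ╷ │ ╵ ┌───┴─┘ ├─┐ │
│ │ │  ↓│    ↱ ↑│ │↓│
├─┤ └─┐ └───╴ ┌─┘ │ │
│ │   │↳ → → ↑│   │↓│
│ └─┐ └─┬───┬─┴─┐ │ │
│   │   │   │   │ │↓│
├─┐ └─┐ ╵ ╷ ╵ ╷ │ │ │
│ │   │   │   │ │ │↓│
│ └─┐ └───┤ ┌─┘ │ ╵ │
│   │     │ │   │↓ ↲│
│ ╷ ├───╴ │ │ ┌─┤ ┌─┤
│ │ │     │ │ │ │↓│ │
│ │ ╵ ╶───┴─┘ │ ╵ ╵ │
│ │           │  ↳ B│
└─┴───────────┴─────┘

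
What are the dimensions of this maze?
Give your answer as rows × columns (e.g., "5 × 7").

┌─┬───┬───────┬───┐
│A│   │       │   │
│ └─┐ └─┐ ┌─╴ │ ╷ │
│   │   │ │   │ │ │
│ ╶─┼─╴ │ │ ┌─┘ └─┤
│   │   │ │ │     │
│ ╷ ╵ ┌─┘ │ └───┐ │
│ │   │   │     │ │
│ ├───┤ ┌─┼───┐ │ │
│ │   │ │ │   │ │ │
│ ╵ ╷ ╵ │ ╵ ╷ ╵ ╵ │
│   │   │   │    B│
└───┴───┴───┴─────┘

Counting the maze dimensions:
Rows (vertical): 6
Columns (horizontal): 9
Dimensions: 6 × 9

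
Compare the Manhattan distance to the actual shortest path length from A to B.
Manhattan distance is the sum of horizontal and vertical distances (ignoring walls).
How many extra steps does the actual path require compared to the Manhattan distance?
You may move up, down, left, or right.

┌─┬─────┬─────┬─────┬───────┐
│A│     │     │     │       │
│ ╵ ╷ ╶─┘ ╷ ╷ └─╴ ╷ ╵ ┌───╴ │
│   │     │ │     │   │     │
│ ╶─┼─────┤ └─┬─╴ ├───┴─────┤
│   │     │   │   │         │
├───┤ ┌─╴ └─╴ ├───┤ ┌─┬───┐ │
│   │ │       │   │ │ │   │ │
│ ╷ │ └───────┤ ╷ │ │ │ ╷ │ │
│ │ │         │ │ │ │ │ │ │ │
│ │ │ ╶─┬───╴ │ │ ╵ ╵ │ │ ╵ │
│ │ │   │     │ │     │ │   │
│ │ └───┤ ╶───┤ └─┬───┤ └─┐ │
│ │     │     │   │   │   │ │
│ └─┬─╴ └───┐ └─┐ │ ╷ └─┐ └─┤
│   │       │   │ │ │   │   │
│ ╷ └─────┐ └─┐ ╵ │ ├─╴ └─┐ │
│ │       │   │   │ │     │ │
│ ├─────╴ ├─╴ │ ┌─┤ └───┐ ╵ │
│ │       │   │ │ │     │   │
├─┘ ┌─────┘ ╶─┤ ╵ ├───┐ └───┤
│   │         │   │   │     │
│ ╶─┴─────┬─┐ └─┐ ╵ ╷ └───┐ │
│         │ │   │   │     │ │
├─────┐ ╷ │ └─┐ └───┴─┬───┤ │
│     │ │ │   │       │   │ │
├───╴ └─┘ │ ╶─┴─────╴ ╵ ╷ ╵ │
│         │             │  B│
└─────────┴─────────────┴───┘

Manhattan distance: |13 - 0| + |13 - 0| = 26
Actual path length: 84
Extra steps: 84 - 26 = 58

Solution:

┌─┬─────┬─────┬─────┬───────┐
│A│↱ ↓  │↱ ↓  │     │       │
│ ╵ ╷ ╶─┘ ╷ ╷ └─╴ ╷ ╵ ┌───╴ │
│↳ ↑│↳ → ↑│↓│     │   │     │
│ ╶─┼─────┤ └─┬─╴ ├───┴─────┤
│   │↓ ← ↰│↳ ↓│   │↱ → → → ↓│
├───┤ ┌─╴ └─╴ ├───┤ ┌─┬───┐ │
│   │↓│  ↑ ← ↲│↱ ↓│↑│ │↓ ↰│↓│
│ ╷ │ └───────┤ ╷ │ │ │ ╷ │ │
│ │ │↳ → → → ↓│↑│↓│↑│ │↓│↑│↓│
│ │ │ ╶─┬───╴ │ │ ╵ ╵ │ │ ╵ │
│ │ │   │↓ ← ↲│↑│↳ ↑  │↓│↑ ↲│
│ │ └───┤ ╶───┤ └─┬───┤ └─┐ │
│ │     │↳ → ↓│↑ ↰│↓ ↰│↳ ↓│ │
│ └─┬─╴ └───┐ └─┐ │ ╷ └─┐ └─┤
│   │       │↳ ↓│↑│↓│↑ ↰│↳ ↓│
│ ╷ └─────┐ └─┐ ╵ │ ├─╴ └─┐ │
│ │       │   │↳ ↑│↓│  ↑ ↰│↓│
│ ├─────╴ ├─╴ │ ┌─┤ └───┐ ╵ │
│ │       │   │ │ │↳ → ↓│↑ ↲│
├─┘ ┌─────┘ ╶─┤ ╵ ├───┐ └───┤
│   │         │   │   │↳ → ↓│
│ ╶─┴─────┬─┐ └─┐ ╵ ╷ └───┐ │
│         │ │   │   │     │↓│
├─────┐ ╷ │ └─┐ └───┴─┬───┤ │
│     │ │ │   │       │   │↓│
├───╴ └─┘ │ ╶─┴─────╴ ╵ ╷ ╵ │
│         │             │  B│
└─────────┴─────────────┴───┘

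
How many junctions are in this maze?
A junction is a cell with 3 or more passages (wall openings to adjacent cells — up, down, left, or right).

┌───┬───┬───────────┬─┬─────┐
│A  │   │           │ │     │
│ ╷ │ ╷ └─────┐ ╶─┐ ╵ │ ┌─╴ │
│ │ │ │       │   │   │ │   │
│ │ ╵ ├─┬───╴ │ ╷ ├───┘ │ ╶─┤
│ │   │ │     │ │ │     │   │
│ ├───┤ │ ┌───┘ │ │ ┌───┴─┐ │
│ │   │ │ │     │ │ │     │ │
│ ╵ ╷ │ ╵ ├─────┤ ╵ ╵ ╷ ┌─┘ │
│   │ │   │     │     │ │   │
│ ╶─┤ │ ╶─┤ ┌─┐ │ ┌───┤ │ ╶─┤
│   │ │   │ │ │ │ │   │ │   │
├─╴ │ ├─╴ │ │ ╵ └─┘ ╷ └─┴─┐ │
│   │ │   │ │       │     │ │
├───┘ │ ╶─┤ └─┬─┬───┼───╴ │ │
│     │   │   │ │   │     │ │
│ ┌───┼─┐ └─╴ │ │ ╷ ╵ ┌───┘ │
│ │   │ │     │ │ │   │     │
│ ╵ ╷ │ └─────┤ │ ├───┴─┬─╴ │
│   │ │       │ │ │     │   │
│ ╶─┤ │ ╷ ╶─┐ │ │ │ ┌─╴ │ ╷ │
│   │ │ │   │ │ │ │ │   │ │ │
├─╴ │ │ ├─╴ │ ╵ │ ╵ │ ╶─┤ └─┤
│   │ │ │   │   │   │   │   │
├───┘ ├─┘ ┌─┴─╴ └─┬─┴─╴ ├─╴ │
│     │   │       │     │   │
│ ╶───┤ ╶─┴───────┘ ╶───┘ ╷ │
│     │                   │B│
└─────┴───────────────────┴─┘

Checking each cell for number of passages:

Junctions found (3+ passages):
  (0, 7): 3 passages
  (1, 7): 3 passages
  (3, 11): 3 passages
  (4, 0): 3 passages
  (4, 3): 3 passages
  (4, 8): 3 passages
  (4, 9): 3 passages
  (6, 7): 3 passages
  (8, 13): 3 passages
  (9, 0): 3 passages
  (9, 3): 3 passages
  (9, 4): 3 passages
  (9, 13): 3 passages
  (11, 7): 3 passages
  (12, 7): 3 passages
  (12, 13): 3 passages
  (13, 9): 3 passages
Total junctions: 17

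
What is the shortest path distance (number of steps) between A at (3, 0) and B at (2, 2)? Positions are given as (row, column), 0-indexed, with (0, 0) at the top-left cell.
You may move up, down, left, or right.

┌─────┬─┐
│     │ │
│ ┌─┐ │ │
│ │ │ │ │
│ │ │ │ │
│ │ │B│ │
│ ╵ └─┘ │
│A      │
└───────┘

Finding path from (3, 0) to (2, 2):
Path: (3,0) → (2,0) → (1,0) → (0,0) → (0,1) → (0,2) → (1,2) → (2,2)
Distance: 7 steps

Solution:

┌─────┬─┐
│↱ → ↓│ │
│ ┌─┐ │ │
│↑│ │↓│ │
│ │ │ │ │
│↑│ │B│ │
│ ╵ └─┘ │
│A      │
└───────┘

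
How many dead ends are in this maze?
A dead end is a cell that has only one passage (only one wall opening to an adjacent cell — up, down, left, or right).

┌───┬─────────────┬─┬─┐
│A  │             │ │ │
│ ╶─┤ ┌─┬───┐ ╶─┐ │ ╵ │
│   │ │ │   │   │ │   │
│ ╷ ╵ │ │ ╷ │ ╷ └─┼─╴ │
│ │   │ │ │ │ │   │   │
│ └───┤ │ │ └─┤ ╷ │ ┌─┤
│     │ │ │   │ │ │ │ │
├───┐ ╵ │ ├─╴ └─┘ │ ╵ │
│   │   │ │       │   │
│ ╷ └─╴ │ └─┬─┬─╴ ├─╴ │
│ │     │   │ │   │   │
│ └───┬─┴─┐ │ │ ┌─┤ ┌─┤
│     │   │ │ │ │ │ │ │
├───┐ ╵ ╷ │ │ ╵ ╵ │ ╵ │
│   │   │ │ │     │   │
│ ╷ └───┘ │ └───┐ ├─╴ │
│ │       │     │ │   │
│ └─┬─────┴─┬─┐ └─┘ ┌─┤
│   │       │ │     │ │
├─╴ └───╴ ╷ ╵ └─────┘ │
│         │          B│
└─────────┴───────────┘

Checking each cell for number of passages:

Dead ends found at positions:
  (0, 1)
  (0, 9)
  (0, 10)
  (1, 3)
  (1, 8)
  (2, 6)
  (3, 7)
  (3, 10)
  (4, 5)
  (5, 6)
  (6, 8)
  (6, 10)
  (8, 8)
  (9, 2)
  (9, 6)
  (9, 10)
  (10, 0)
Total dead ends: 17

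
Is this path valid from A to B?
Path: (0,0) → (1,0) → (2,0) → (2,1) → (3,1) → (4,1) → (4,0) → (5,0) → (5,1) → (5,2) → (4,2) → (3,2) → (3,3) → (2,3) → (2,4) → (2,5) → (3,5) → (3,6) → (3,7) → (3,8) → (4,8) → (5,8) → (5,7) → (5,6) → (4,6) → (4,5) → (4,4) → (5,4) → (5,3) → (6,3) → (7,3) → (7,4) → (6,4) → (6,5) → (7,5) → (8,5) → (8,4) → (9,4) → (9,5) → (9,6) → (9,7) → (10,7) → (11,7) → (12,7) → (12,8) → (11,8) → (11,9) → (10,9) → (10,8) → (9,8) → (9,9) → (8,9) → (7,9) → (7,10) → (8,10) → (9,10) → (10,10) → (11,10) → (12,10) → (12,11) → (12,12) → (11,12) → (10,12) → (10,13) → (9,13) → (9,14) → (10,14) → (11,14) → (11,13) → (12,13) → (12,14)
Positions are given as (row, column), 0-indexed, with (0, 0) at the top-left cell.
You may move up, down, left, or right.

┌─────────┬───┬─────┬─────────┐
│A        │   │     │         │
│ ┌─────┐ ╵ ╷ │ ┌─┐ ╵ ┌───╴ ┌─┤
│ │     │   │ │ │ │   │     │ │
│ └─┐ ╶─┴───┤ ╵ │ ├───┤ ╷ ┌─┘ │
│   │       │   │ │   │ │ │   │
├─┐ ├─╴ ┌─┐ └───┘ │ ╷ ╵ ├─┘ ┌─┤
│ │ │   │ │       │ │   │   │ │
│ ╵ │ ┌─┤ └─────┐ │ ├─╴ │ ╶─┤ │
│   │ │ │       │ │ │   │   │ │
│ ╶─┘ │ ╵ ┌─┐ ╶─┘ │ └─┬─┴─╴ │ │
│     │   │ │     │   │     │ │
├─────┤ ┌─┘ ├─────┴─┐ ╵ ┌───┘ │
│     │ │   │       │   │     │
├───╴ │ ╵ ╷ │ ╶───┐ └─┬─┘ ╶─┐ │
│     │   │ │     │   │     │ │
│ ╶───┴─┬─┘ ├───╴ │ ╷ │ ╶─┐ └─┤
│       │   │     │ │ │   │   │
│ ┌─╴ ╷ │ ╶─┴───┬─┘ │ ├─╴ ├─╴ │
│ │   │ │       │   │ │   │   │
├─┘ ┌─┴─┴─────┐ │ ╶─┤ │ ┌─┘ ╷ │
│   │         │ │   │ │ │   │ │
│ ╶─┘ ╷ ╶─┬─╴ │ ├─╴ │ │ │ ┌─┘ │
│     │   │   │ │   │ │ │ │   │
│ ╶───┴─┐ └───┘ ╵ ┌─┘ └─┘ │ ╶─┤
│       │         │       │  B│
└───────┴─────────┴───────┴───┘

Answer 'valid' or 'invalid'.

Checking path validity:
Result: All consecutive moves are passable.

valid

Correct solution:

┌─────────┬───┬─────┬─────────┐
│A        │   │     │         │
│ ┌─────┐ ╵ ╷ │ ┌─┐ ╵ ┌───╴ ┌─┤
│↓│     │   │ │ │ │   │     │ │
│ └─┐ ╶─┴───┤ ╵ │ ├───┤ ╷ ┌─┘ │
│↳ ↓│  ↱ → ↓│   │ │   │ │ │   │
├─┐ ├─╴ ┌─┐ └───┘ │ ╷ ╵ ├─┘ ┌─┤
│ │↓│↱ ↑│ │↳ → → ↓│ │   │   │ │
│ ╵ │ ┌─┤ └─────┐ │ ├─╴ │ ╶─┤ │
│↓ ↲│↑│ │↓ ← ↰  │↓│ │   │   │ │
│ ╶─┘ │ ╵ ┌─┐ ╶─┘ │ └─┬─┴─╴ │ │
│↳ → ↑│↓ ↲│ │↑ ← ↲│   │     │ │
├─────┤ ┌─┘ ├─────┴─┐ ╵ ┌───┘ │
│     │↓│↱ ↓│       │   │     │
├───╴ │ ╵ ╷ │ ╶───┐ └─┬─┘ ╶─┐ │
│     │↳ ↑│↓│     │↱ ↓│     │ │
│ ╶───┴─┬─┘ ├───╴ │ ╷ │ ╶─┐ └─┤
│       │↓ ↲│     │↑│↓│   │   │
│ ┌─╴ ╷ │ ╶─┴───┬─┘ │ ├─╴ ├─╴ │
│ │   │ │↳ → → ↓│↱ ↑│↓│   │↱ ↓│
├─┘ ┌─┴─┴─────┐ │ ╶─┤ │ ┌─┘ ╷ │
│   │         │↓│↑ ↰│↓│ │↱ ↑│↓│
│ ╶─┘ ╷ ╶─┬─╴ │ ├─╴ │ │ │ ┌─┘ │
│     │   │   │↓│↱ ↑│↓│ │↑│↓ ↲│
│ ╶───┴─┐ └───┘ ╵ ┌─┘ └─┘ │ ╶─┤
│       │      ↳ ↑│  ↳ → ↑│↳ B│
└───────┴─────────┴───────┴───┘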